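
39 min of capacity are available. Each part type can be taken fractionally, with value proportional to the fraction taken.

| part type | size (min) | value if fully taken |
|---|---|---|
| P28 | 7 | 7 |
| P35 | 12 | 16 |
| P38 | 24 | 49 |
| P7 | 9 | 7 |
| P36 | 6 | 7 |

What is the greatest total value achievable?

68.5

Rank by value-to-size ratio: P38 49/24≈2.04, P35 16/12≈1.33, P36 7/6≈1.17, P28 7/7≈1, P7 7/9≈0.778.
P38: take in full, 24 min for value 49 ; 15 left.
Take all of P35 (12 min, value 16) ; 3 min left.
3 min left: a 3/6 share of P36 gives 7×3/6 = 3.5.
Total value = 68.5.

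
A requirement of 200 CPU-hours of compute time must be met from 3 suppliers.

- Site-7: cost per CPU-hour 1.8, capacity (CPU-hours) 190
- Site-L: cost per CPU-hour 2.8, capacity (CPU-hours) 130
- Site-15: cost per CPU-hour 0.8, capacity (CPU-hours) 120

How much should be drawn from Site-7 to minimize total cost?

Cheapest first:
Take 120 from Site-15 at 0.8 → need 80 more.
Site-7 at 1.8: take 80 of its 190 → requirement met.
Site-L: unused.

80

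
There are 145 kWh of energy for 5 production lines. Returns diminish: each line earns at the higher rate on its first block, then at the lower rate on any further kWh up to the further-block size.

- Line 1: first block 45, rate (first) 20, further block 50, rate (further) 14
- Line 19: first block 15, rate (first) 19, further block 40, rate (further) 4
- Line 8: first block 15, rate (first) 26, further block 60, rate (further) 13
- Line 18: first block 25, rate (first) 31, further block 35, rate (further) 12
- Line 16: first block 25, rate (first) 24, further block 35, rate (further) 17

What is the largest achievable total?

3290

Rank every tier by rate: Line 18/first 31 > Line 8/first 26 > Line 16/first 24 > Line 1/first 20 > Line 19/first 19 > Line 16/second 17 > Line 1/second 14 > Line 8/second 13 > Line 18/second 12 > Line 19/second 4.
Line 18/first (31): +25 — 120 left.
Fill Line 8 first block (15 at 26) — 105 left.
Line 16/first (24): +25 — 80 left.
Fill Line 1 first block (45 at 20) — 35 left.
Line 19/first (19): +15 — 20 left.
20 remain; put them into Line 16 second at 17.
Total = 31×25 + 26×15 + 24×25 + 20×45 + 19×15 + 17×20 = 3290.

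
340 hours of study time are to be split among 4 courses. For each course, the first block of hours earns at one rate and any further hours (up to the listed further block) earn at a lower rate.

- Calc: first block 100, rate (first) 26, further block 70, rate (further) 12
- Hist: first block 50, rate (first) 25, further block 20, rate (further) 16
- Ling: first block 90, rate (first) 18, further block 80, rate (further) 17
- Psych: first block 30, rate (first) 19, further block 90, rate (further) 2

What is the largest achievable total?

7230

Treat each block as its own option and order by rate: Calc/first 26 > Hist/first 25 > Psych/first 19 > Ling/first 18 > Ling/second 17 > Hist/second 16 > Calc/second 12 > Psych/second 2.
Calc/first (26): +100 → 240 left.
Hist first at 25: fill all 50 → 190 left.
Psych/first (19): +30 → 160 left.
Fill Ling first block (90 at 18) → 70 left.
70 remain; put them into Ling second at 17.
Total = 26×100 + 25×50 + 19×30 + 18×90 + 17×70 = 7230.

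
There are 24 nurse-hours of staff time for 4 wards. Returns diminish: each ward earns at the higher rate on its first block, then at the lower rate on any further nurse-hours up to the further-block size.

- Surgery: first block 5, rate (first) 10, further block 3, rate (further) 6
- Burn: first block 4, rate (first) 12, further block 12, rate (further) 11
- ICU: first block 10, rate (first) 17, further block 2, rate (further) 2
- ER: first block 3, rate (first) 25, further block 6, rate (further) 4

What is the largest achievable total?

Treat each block as its own option and order by rate: ER/tier1 25 > ICU/tier1 17 > Burn/tier1 12 > Burn/tier2 11 > Surgery/tier1 10 > Surgery/tier2 6 > ER/tier2 4 > ICU/tier2 2.
ER tier1 at 25: fill all 3 ; 21 left.
ICU tier1 at 17: fill all 10 ; 11 left.
Burn tier1 at 12: fill all 4 ; 7 left.
Burn/tier2: +7 of 12 at 11; pool empty.
Total = 25×3 + 17×10 + 12×4 + 11×7 = 370.

370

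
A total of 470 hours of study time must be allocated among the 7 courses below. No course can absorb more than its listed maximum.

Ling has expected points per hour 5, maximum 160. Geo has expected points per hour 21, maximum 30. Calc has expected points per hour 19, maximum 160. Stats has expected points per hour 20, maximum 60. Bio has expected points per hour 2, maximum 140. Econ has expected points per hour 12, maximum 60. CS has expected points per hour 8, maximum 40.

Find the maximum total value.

Rank by expected points per hour: Geo 21 > Stats 20 > Calc 19 > Econ 12 > CS 8 > Ling 5 > Bio 2.
Geo: +30 to 30 (cap) — 440 left.
Give Stats 60 to hit its cap of 60 — 380 left.
Calc takes 160 to reach its cap of 160 — 220 left.
Econ takes 60 to reach its cap of 60 — 160 left.
CS: +40 to 40 (cap) — 120 left.
Only 120 left; Ling takes them to reach 120.
Total = 5×120 + 21×30 + 19×160 + 20×60 + 12×60 + 8×40 = 6510.

6510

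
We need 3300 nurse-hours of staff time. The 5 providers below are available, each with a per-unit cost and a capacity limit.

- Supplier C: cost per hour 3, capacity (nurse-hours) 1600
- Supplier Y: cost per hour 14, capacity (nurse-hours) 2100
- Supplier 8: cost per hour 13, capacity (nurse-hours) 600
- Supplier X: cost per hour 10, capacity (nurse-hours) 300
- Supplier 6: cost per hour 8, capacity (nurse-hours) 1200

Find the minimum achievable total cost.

20000

Cheapest first:
Take 1600 from Supplier C at 3 → need 1700 more.
Take 1200 from Supplier 6 at 8 → need 500 more.
Supplier X (10): use full 300 → 200 nurse-hours to go.
Supplier 8 at 13: take 200 of its 600 → requirement met.
Supplier Y: unused.
Cost = 1600×3 + 1200×8 + 300×10 + 200×13 = 20000.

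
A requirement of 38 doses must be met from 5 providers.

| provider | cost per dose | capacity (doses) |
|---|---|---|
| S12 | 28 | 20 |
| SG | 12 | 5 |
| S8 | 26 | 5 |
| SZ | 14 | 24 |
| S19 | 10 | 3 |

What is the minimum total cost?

Fill from the cheapest provider first.
S19 at 10: take all 3 doses → 35 still needed.
Take 5 from SG at 12 → need 30 more.
SZ at 14: take all 24 doses → 6 still needed.
S8 at 26: take all 5 doses → 1 still needed.
Take 1 from S12 at 28 to finish.
Cost = 3×10 + 5×12 + 24×14 + 5×26 + 1×28 = 584.

584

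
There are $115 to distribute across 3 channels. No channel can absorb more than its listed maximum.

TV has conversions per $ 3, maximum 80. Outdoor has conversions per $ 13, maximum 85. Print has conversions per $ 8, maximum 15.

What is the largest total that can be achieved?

1270

Highest conversions per $ first: Outdoor 13 > Print 8 > TV 3.
Outdoor: +85 to 85 (cap) — 30 left.
Print: +15 to 15 (cap) — 15 left.
Only 15 left; TV takes them to reach 15.
Total = 3×15 + 13×85 + 8×15 = 1270.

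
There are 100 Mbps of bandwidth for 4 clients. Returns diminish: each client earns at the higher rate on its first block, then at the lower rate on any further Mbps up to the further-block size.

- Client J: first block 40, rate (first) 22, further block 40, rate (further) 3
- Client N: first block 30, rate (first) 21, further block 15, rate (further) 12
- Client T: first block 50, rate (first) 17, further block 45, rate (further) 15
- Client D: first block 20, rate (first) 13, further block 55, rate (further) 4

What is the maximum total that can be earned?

2020

Treat each block as its own option and order by rate: Client J/tier1 22 > Client N/tier1 21 > Client T/tier1 17 > Client T/tier2 15 > Client D/tier1 13 > Client N/tier2 12 > Client D/tier2 4 > Client J/tier2 3.
Client J/tier1 (22): +40 ; 60 left.
Client N tier1 at 21: fill all 30 ; 30 left.
Client T tier1 at 17: only 30 left, fill 30.
Total = 22×40 + 21×30 + 17×30 = 2020.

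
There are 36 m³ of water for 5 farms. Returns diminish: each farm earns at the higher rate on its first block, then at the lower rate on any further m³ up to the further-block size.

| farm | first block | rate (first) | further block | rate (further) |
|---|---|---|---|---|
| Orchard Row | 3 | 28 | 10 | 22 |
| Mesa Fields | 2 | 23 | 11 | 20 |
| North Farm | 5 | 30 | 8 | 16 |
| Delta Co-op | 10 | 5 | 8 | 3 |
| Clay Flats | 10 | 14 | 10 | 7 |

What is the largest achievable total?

800

Treat each block as its own option and order by rate: North Farm/tier1 30 > Orchard Row/tier1 28 > Mesa Fields/tier1 23 > Orchard Row/tier2 22 > Mesa Fields/tier2 20 > North Farm/tier2 16 > Clay Flats/tier1 14 > Clay Flats/tier2 7 > Delta Co-op/tier1 5 > Delta Co-op/tier2 3.
Fill North Farm tier1 block (5 at 30) → 31 left.
Fill Orchard Row tier1 block (3 at 28) → 28 left.
Mesa Fields tier1 at 23: fill all 2 → 26 left.
Orchard Row/tier2 (22): +10 → 16 left.
Mesa Fields/tier2 (20): +11 → 5 left.
5 remain; put them into North Farm tier2 at 16.
Total = 30×5 + 28×3 + 23×2 + 22×10 + 20×11 + 16×5 = 800.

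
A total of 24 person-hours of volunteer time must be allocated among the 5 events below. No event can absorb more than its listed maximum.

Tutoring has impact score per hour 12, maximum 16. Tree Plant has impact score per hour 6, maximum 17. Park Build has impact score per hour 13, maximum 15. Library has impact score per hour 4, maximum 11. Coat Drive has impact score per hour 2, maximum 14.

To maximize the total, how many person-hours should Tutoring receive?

9

Order the events by impact score per hour: Park Build 13 > Tutoring 12 > Tree Plant 6 > Library 4 > Coat Drive 2.
Give Park Build 15 to hit its cap of 15 ; 9 left.
Only 9 left; Tutoring takes them to reach 9.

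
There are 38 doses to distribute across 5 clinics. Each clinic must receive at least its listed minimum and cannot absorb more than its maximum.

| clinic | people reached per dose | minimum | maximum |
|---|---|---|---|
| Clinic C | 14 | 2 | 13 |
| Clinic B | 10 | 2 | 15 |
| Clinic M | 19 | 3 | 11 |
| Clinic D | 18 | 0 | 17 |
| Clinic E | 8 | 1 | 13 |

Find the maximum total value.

Meeting every minimum uses 2+2+3+0+1 = 8 doses, leaving 30.
Highest people reached per dose first: Clinic M 19 > Clinic D 18 > Clinic C 14 > Clinic B 10 > Clinic E 8.
Clinic M: +8 to 11 (cap) — 22 left.
Clinic D takes 17 more to reach its cap of 17 — 5 left.
Only 5 left; Clinic C takes them to reach 7.
Total = 14×7 + 10×2 + 19×11 + 18×17 + 8×1 = 641.

641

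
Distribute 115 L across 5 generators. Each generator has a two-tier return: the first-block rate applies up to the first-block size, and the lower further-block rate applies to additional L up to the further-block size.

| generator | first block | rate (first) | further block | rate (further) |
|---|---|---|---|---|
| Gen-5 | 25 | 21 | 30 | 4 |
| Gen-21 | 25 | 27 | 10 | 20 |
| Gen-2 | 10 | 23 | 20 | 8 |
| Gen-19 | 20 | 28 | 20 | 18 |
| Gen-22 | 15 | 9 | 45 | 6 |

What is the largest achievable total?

Rank every tier by rate: Gen-19/T1 28 > Gen-21/T1 27 > Gen-2/T1 23 > Gen-5/T1 21 > Gen-21/T2 20 > Gen-19/T2 18 > Gen-22/T1 9 > Gen-2/T2 8 > Gen-22/T2 6 > Gen-5/T2 4.
Gen-19 T1 at 28: fill all 20 → 95 left.
Fill Gen-21 T1 block (25 at 27) → 70 left.
Gen-2/T1 (23): +10 → 60 left.
Gen-5/T1 (21): +25 → 35 left.
Gen-21 T2 at 20: fill all 10 → 25 left.
Gen-19/T2 (18): +20 → 5 left.
Gen-22 T1 at 9: only 5 left, fill 5.
Total = 28×20 + 27×25 + 23×10 + 21×25 + 20×10 + 18×20 + 9×5 = 2595.

2595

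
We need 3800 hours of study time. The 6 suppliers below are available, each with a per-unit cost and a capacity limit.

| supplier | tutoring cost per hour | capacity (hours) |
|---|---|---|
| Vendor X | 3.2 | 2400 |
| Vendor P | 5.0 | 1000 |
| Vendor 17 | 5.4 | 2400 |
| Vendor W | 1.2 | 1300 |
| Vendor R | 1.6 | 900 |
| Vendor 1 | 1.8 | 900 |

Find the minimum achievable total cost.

6860

Use suppliers in increasing cost order.
Vendor W at 1.2: take all 1300 hours — 2500 still needed.
Take 900 from Vendor R at 1.6 — need 1600 more.
Vendor 1 (1.8): use full 900 — 700 hours to go.
Vendor X at 3.2: take 700 of its 2400 — requirement met.
Vendor P, Vendor 17: unused.
Cost = 1300×1.2 + 900×1.6 + 900×1.8 + 700×3.2 = 6860.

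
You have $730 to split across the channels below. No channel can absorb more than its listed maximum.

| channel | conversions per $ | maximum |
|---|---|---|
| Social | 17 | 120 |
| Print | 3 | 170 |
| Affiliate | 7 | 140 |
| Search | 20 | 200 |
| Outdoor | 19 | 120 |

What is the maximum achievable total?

Rank by conversions per $: Search 20 > Outdoor 19 > Social 17 > Affiliate 7 > Print 3.
Give Search 200 to hit its cap of 200 ; 530 left.
Outdoor: +120 to 120 (cap) ; 410 left.
Social: +120 to 120 (cap) ; 290 left.
Give Affiliate 140 to hit its cap of 140 ; 150 left.
Print has room for 170 but only 150 remain, so it gets 150.
Total = 17×120 + 3×150 + 7×140 + 20×200 + 19×120 = 9750.

9750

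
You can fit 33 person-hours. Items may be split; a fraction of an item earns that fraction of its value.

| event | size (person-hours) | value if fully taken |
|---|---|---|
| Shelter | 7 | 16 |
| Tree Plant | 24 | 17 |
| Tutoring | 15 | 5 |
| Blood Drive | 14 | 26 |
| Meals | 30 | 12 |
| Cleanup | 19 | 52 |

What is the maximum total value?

81

Sort by value density: Cleanup 52/19≈2.74, Shelter 16/7≈2.29, Blood Drive 26/14≈1.86, Tree Plant 17/24≈0.708, Meals 12/30≈0.4, Tutoring 5/15≈0.333.
Cleanup: take in full, 19 person-hours for value 52 — 14 left.
All 7 person-hours of Shelter fit (value 16) — 7 remain.
Fill the last 7 person-hours with part of Blood Drive: 7/14 of it earns 13.
Total value = 81.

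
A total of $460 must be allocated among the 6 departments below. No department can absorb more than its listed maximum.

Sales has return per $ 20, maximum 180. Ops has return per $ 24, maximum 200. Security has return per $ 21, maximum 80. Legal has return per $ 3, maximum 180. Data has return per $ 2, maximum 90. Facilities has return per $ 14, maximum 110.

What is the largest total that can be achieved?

Rank by return per $: Ops 24 > Security 21 > Sales 20 > Facilities 14 > Legal 3 > Data 2.
Give Ops 200 to hit its cap of 200 — 260 left.
Security: +80 to 80 (cap) — 180 left.
Sales takes 180 to reach its cap of 180 — 0 left.
Total = 20×180 + 24×200 + 21×80 = 10080.

10080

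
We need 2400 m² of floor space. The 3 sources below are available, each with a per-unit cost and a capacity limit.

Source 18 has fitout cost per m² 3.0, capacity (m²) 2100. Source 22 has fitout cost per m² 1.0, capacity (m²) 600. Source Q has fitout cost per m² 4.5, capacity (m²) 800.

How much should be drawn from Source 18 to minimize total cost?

Fill from the cheapest source first.
Take 600 from Source 22 at 1.0 ; need 1800 more.
Source 18 (3.0): take the remaining 1800 ; done.
Source Q: unused.

1800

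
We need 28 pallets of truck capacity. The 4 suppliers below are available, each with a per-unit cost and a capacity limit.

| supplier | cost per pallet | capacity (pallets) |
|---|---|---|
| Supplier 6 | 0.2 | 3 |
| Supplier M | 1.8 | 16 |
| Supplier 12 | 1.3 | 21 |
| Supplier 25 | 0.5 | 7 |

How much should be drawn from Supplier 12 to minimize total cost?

18

Use suppliers in increasing cost order.
Supplier 6 at 0.2: take all 3 pallets → 25 still needed.
Take 7 from Supplier 25 at 0.5 → need 18 more.
Supplier 12 at 1.3: take 18 of its 21 → requirement met.
Supplier M: unused.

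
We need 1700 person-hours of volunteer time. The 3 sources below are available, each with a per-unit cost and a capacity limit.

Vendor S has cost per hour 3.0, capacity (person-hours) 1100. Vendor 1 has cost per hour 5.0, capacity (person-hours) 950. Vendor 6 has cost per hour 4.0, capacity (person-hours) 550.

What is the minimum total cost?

Fill from the cheapest source first.
Vendor S (3.0): use full 1100 → 600 person-hours to go.
Vendor 6 (4.0): use full 550 → 50 person-hours to go.
Vendor 1 (5.0): take the remaining 50 → done.
Cost = 1100×3.0 + 550×4.0 + 50×5.0 = 5750.

5750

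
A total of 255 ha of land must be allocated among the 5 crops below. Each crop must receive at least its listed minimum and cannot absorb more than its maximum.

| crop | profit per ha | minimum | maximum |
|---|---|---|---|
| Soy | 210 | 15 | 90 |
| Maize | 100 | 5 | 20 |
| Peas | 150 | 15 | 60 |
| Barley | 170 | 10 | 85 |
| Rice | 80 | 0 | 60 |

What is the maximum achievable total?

Meeting every minimum uses 15+5+15+10+0 = 45 ha, leaving 210.
Order the crops by profit per ha: Soy 210 > Barley 170 > Peas 150 > Maize 100 > Rice 80.
Soy: +75 to 90 (cap) ; 135 left.
Barley: +75 to 85 (cap) ; 60 left.
Give Peas 45 more to hit its cap of 60 ; 15 left.
Maize: +15 to 20 (cap) ; 0 left.
Total = 210×90 + 100×20 + 150×60 + 170×85 = 44350.

44350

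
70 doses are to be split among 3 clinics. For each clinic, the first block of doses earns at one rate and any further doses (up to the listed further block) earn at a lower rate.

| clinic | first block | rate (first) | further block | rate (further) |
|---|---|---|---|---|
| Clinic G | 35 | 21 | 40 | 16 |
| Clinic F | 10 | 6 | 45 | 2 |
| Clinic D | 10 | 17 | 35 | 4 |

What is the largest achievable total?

1305

Order all 6 blocks by rate: Clinic G/first 21 > Clinic D/first 17 > Clinic G/second 16 > Clinic F/first 6 > Clinic D/second 4 > Clinic F/second 2.
Fill Clinic G first block (35 at 21) ; 35 left.
Clinic D/first (17): +10 ; 25 left.
Clinic G/second: +25 of 40 at 16; pool empty.
Total = 21×35 + 17×10 + 16×25 = 1305.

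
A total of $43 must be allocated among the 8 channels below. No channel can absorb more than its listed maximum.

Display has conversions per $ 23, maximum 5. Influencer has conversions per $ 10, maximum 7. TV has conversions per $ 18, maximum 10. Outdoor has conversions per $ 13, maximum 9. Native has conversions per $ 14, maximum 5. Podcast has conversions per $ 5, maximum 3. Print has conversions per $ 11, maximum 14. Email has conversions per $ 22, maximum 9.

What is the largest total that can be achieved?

735

Rank by conversions per $: Display 23 > Email 22 > TV 18 > Native 14 > Outdoor 13 > Print 11 > Influencer 10 > Podcast 5.
Give Display 5 to hit its cap of 5 → 38 left.
Give Email 9 to hit its cap of 9 → 29 left.
Give TV 10 to hit its cap of 10 → 19 left.
Give Native 5 to hit its cap of 5 → 14 left.
Give Outdoor 9 to hit its cap of 9 → 5 left.
Print has room for 14 but only 5 remain, so it gets 5.
Total = 23×5 + 18×10 + 13×9 + 14×5 + 11×5 + 22×9 = 735.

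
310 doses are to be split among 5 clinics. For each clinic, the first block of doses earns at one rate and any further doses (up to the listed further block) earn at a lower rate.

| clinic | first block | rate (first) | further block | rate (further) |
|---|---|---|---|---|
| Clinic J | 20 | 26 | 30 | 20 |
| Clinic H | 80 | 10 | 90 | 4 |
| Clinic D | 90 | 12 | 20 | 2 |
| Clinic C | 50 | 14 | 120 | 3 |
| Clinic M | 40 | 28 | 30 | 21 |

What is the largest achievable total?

Treat each block as its own option and order by rate: Clinic M/first 28 > Clinic J/first 26 > Clinic M/second 21 > Clinic J/second 20 > Clinic C/first 14 > Clinic D/first 12 > Clinic H/first 10 > Clinic H/second 4 > Clinic C/second 3 > Clinic D/second 2.
Clinic M first at 28: fill all 40 → 270 left.
Clinic J first at 26: fill all 20 → 250 left.
Clinic M/second (21): +30 → 220 left.
Clinic J/second (20): +30 → 190 left.
Fill Clinic C first block (50 at 14) → 140 left.
Fill Clinic D first block (90 at 12) → 50 left.
Clinic H/first: +50 of 80 at 10; pool empty.
Total = 28×40 + 26×20 + 21×30 + 20×30 + 14×50 + 12×90 + 10×50 = 5150.

5150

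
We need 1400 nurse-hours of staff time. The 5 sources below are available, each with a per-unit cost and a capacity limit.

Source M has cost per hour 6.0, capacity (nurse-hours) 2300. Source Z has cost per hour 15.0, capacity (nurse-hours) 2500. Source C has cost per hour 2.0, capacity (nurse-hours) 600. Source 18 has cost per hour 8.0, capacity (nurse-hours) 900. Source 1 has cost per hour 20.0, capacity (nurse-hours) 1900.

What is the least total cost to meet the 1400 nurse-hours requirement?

Use sources in increasing cost order.
Source C (2.0): use full 600 — 800 nurse-hours to go.
Source M (6.0): take the remaining 800 — done.
Source 18, Source Z, Source 1: unused.
Cost = 600×2.0 + 800×6.0 = 6000.

6000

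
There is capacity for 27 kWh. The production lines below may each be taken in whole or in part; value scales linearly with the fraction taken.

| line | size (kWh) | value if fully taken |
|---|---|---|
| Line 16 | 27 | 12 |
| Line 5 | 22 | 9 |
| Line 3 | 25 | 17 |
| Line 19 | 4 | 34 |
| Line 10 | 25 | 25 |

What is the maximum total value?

Rank by value-to-size ratio: Line 19 34/4≈8.5, Line 10 25/25≈1, Line 3 17/25≈0.68, Line 16 12/27≈0.444, Line 5 9/22≈0.409.
All 4 kWh of Line 19 fit (value 34) ; 23 remain.
Only 23 kWh remain; take 23/25 of Line 10 for value 25×23/25 = 23.
Total value = 57.

57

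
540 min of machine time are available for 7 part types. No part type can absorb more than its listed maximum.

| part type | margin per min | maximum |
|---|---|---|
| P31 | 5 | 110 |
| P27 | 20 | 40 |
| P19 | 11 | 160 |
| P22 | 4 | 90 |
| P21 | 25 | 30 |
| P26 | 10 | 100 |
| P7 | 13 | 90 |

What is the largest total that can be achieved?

Rank by margin per min: P21 25 > P27 20 > P7 13 > P19 11 > P26 10 > P31 5 > P22 4.
Give P21 30 to hit its cap of 30 ; 510 left.
Give P27 40 to hit its cap of 40 ; 470 left.
Give P7 90 to hit its cap of 90 ; 380 left.
Give P19 160 to hit its cap of 160 ; 220 left.
Give P26 100 to hit its cap of 100 ; 120 left.
P31: +110 to 110 (cap) ; 10 left.
P22 has room for 90 but only 10 remain, so it gets 10.
Total = 5×110 + 20×40 + 11×160 + 4×10 + 25×30 + 10×100 + 13×90 = 6070.

6070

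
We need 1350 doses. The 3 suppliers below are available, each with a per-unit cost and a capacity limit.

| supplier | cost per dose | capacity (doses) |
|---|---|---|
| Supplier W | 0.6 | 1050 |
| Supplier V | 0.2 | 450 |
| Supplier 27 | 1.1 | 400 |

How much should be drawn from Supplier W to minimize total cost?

900

Fill from the cheapest supplier first.
Supplier V (0.2): use full 450 → 900 doses to go.
Supplier W at 0.6: take 900 of its 1050 → requirement met.
Supplier 27: unused.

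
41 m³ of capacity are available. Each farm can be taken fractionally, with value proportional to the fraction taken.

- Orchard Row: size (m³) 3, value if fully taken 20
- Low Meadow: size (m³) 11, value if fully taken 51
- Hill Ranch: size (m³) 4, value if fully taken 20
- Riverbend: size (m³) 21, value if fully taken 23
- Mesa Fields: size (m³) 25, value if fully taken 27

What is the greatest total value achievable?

Best value per unit of size first: Orchard Row 20/3≈6.67, Hill Ranch 20/4≈5, Low Meadow 51/11≈4.64, Riverbend 23/21≈1.1, Mesa Fields 27/25≈1.08.
Take all of Orchard Row (3 m³, value 20) ; 38 m³ left.
Hill Ranch: take in full, 4 m³ for value 20 ; 34 left.
Take all of Low Meadow (11 m³, value 51) ; 23 m³ left.
All 21 m³ of Riverbend fit (value 23) ; 2 remain.
2 m³ left: a 2/25 share of Mesa Fields gives 27×2/25 = 2.16.
Total value = 116.16.

116.16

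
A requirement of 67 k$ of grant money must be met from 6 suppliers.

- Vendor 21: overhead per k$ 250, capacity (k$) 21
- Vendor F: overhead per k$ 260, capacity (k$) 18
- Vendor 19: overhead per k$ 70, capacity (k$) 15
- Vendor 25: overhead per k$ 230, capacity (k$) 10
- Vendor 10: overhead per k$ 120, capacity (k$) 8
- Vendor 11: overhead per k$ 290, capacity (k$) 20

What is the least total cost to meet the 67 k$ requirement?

Fill from the cheapest supplier first.
Vendor 19 (70): use full 15 — 52 k$ to go.
Take 8 from Vendor 10 at 120 — need 44 more.
Vendor 25 at 230: take all 10 k$ — 34 still needed.
Vendor 21 (250): use full 21 — 13 k$ to go.
Take 13 from Vendor F at 260 to finish.
Vendor 11: unused.
Cost = 15×70 + 8×120 + 10×230 + 21×250 + 13×260 = 12940.

12940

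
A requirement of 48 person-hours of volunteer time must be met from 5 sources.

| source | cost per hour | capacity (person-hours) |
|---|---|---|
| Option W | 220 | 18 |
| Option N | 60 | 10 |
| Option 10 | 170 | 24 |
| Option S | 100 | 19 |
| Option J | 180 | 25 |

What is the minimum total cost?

5730

Cheapest first:
Take 10 from Option N at 60 ; need 38 more.
Take 19 from Option S at 100 ; need 19 more.
Option 10 (170): take the remaining 19 ; done.
Option J, Option W: unused.
Cost = 10×60 + 19×100 + 19×170 = 5730.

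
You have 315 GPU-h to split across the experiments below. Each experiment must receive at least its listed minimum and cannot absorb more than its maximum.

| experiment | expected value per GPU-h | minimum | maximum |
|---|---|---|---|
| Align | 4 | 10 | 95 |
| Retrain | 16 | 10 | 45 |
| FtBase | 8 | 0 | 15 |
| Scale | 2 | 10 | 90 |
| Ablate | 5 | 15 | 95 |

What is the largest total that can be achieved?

Meeting every minimum uses 10+10+0+10+15 = 45 GPU-h, leaving 270.
Order the experiments by expected value per GPU-h: Retrain 16 > FtBase 8 > Ablate 5 > Align 4 > Scale 2.
Retrain takes 35 more to reach its cap of 45 ; 235 left.
Give FtBase 15 more to hit its cap of 15 ; 220 left.
Ablate takes 80 more to reach its cap of 95 ; 140 left.
Align: +85 to 95 (cap) ; 55 left.
Scale has room for 80 more but only 55 remain, so it gets 65.
Total = 4×95 + 16×45 + 8×15 + 2×65 + 5×95 = 1825.

1825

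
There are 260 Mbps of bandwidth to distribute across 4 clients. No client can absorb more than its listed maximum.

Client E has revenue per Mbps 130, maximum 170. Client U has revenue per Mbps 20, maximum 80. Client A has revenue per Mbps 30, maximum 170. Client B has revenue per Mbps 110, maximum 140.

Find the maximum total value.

32000

Order the clients by revenue per Mbps: Client E 130 > Client B 110 > Client A 30 > Client U 20.
Client E: +170 to 170 (cap) ; 90 left.
Only 90 left; Client B takes them to reach 90.
Total = 130×170 + 110×90 = 32000.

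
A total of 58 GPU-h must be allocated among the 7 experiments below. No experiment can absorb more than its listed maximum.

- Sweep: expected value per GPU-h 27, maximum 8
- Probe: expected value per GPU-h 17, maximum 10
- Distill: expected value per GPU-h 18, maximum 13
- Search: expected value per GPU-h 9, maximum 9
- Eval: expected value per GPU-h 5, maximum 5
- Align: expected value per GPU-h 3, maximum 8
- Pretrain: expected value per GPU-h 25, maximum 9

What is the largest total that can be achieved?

Order the experiments by expected value per GPU-h: Sweep 27 > Pretrain 25 > Distill 18 > Probe 17 > Search 9 > Eval 5 > Align 3.
Sweep takes 8 to reach its cap of 8 — 50 left.
Pretrain: +9 to 9 (cap) — 41 left.
Distill takes 13 to reach its cap of 13 — 28 left.
Probe: +10 to 10 (cap) — 18 left.
Give Search 9 to hit its cap of 9 — 9 left.
Eval takes 5 to reach its cap of 5 — 4 left.
Align: +4 (room for 8) → 4. Pool exhausted.
Total = 27×8 + 17×10 + 18×13 + 9×9 + 5×5 + 3×4 + 25×9 = 963.

963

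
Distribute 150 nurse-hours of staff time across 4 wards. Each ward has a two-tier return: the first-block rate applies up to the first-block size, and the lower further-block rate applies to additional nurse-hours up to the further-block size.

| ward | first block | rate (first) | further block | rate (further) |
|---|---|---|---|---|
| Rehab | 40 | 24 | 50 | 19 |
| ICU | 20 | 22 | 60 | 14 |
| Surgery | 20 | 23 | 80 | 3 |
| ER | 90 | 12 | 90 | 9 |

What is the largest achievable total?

3090

Treat each block as its own option and order by rate: Rehab/T1 24 > Surgery/T1 23 > ICU/T1 22 > Rehab/T2 19 > ICU/T2 14 > ER/T1 12 > ER/T2 9 > Surgery/T2 3.
Fill Rehab T1 block (40 at 24) — 110 left.
Surgery/T1 (23): +20 — 90 left.
Fill ICU T1 block (20 at 22) — 70 left.
Rehab T2 at 19: fill all 50 — 20 left.
20 remain; put them into ICU T2 at 14.
Total = 24×40 + 23×20 + 22×20 + 19×50 + 14×20 = 3090.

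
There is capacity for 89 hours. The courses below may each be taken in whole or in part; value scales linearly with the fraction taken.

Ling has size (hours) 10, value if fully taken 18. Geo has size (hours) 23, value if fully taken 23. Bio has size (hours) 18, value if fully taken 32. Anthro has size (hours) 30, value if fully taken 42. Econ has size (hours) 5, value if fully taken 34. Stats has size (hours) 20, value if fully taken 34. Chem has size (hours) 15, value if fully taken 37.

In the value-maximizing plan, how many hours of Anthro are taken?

Sort by value density: Econ 34/5≈6.8, Chem 37/15≈2.47, Ling 18/10≈1.8, Bio 32/18≈1.78, Stats 34/20≈1.7, Anthro 42/30≈1.4, Geo 23/23≈1.
Take all of Econ (5 hours, value 34) — 84 hours left.
Chem: take in full, 15 hours for value 37 — 69 left.
Take all of Ling (10 hours, value 18) — 59 hours left.
All 18 hours of Bio fit (value 32) — 41 remain.
All 20 hours of Stats fit (value 34) — 21 remain.
21 hours left: a 21/30 share of Anthro gives 42×21/30 = 29.4.

21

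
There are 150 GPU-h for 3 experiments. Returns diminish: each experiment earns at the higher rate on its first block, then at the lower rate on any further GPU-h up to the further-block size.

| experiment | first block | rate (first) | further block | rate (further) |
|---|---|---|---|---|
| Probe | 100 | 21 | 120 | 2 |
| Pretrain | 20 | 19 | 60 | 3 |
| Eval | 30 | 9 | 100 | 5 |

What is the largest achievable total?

Order all 6 blocks by rate: Probe/T1 21 > Pretrain/T1 19 > Eval/T1 9 > Eval/T2 5 > Pretrain/T2 3 > Probe/T2 2.
Probe T1 at 21: fill all 100 → 50 left.
Pretrain/T1 (19): +20 → 30 left.
Eval T1 at 9: fill all 30 → 0 left.
Total = 21×100 + 19×20 + 9×30 = 2750.

2750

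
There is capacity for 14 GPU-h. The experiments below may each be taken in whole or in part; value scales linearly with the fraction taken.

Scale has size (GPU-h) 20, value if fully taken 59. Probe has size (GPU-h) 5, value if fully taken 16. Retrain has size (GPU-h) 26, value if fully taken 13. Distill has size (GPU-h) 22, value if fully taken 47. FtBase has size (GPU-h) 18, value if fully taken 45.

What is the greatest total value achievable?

Rank by value-to-size ratio: Probe 16/5≈3.2, Scale 59/20≈2.95, FtBase 45/18≈2.5, Distill 47/22≈2.14, Retrain 13/26≈0.5.
Take all of Probe (5 GPU-h, value 16) → 9 GPU-h left.
Only 9 GPU-h remain; take 9/20 of Scale for value 59×9/20 = 26.55.
Total value = 42.55.

42.55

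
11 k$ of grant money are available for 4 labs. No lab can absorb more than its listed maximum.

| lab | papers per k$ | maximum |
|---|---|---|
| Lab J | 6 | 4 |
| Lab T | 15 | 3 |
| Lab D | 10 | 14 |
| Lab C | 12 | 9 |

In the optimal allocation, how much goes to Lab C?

Rank by papers per k$: Lab T 15 > Lab C 12 > Lab D 10 > Lab J 6.
Lab T: +3 to 3 (cap) — 8 left.
Only 8 left; Lab C takes them to reach 8.

8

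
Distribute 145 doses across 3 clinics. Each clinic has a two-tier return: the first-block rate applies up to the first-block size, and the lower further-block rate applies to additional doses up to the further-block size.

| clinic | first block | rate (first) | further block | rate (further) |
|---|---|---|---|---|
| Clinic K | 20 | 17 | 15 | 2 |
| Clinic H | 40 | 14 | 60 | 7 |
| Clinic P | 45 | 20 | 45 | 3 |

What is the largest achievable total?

2080

Order all 6 blocks by rate: Clinic P/first 20 > Clinic K/first 17 > Clinic H/first 14 > Clinic H/second 7 > Clinic P/second 3 > Clinic K/second 2.
Clinic P/first (20): +45 — 100 left.
Fill Clinic K first block (20 at 17) — 80 left.
Clinic H/first (14): +40 — 40 left.
40 remain; put them into Clinic H second at 7.
Total = 20×45 + 17×20 + 14×40 + 7×40 = 2080.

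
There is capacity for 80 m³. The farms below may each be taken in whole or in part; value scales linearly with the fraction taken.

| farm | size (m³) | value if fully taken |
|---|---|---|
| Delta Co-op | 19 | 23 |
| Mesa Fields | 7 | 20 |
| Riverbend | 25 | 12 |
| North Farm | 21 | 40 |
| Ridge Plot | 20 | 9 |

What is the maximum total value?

98.6

Rank by value-to-size ratio: Mesa Fields 20/7≈2.86, North Farm 40/21≈1.9, Delta Co-op 23/19≈1.21, Riverbend 12/25≈0.48, Ridge Plot 9/20≈0.45.
Take all of Mesa Fields (7 m³, value 20) → 73 m³ left.
All 21 m³ of North Farm fit (value 40) → 52 remain.
Take all of Delta Co-op (19 m³, value 23) → 33 m³ left.
All 25 m³ of Riverbend fit (value 12) → 8 remain.
Only 8 m³ remain; take 8/20 of Ridge Plot for value 9×8/20 = 3.6.
Total value = 98.6.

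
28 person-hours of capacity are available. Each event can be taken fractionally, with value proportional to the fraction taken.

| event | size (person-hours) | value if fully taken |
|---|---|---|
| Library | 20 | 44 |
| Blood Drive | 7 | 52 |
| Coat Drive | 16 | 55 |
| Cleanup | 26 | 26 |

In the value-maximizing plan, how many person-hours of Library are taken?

Best value per unit of size first: Blood Drive 52/7≈7.43, Coat Drive 55/16≈3.44, Library 44/20≈2.2, Cleanup 26/26≈1.
Blood Drive: take in full, 7 person-hours for value 52 ; 21 left.
Coat Drive: take in full, 16 person-hours for value 55 ; 5 left.
Fill the last 5 person-hours with part of Library: 5/20 of it earns 11.

5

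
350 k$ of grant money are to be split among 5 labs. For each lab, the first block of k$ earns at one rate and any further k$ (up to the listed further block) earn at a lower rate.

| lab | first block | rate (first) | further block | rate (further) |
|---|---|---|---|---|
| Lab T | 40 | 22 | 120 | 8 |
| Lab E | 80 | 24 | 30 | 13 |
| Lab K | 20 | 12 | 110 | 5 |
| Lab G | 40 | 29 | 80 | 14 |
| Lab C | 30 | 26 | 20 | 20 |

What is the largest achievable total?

Rank every tier by rate: Lab G/T1 29 > Lab C/T1 26 > Lab E/T1 24 > Lab T/T1 22 > Lab C/T2 20 > Lab G/T2 14 > Lab E/T2 13 > Lab K/T1 12 > Lab T/T2 8 > Lab K/T2 5.
Lab G/T1 (29): +40 → 310 left.
Fill Lab C T1 block (30 at 26) → 280 left.
Fill Lab E T1 block (80 at 24) → 200 left.
Lab T T1 at 22: fill all 40 → 160 left.
Fill Lab C T2 block (20 at 20) → 140 left.
Fill Lab G T2 block (80 at 14) → 60 left.
Lab E/T2 (13): +30 → 30 left.
Lab K/T1 (12): +20 → 10 left.
10 remain; put them into Lab T T2 at 8.
Total = 29×40 + 26×30 + 24×80 + 22×40 + 20×20 + 14×80 + 13×30 + 12×20 + 8×10 = 6970.

6970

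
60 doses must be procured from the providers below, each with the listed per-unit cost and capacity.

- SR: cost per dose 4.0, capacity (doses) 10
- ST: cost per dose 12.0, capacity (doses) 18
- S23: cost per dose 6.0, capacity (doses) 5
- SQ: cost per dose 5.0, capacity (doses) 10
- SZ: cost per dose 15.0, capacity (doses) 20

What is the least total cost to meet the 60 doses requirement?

591

Cheapest first:
SR (4.0): use full 10 → 50 doses to go.
Take 10 from SQ at 5.0 → need 40 more.
S23 at 6.0: take all 5 doses → 35 still needed.
Take 18 from ST at 12.0 → need 17 more.
Take 17 from SZ at 15.0 to finish.
Cost = 10×4.0 + 10×5.0 + 5×6.0 + 18×12.0 + 17×15.0 = 591.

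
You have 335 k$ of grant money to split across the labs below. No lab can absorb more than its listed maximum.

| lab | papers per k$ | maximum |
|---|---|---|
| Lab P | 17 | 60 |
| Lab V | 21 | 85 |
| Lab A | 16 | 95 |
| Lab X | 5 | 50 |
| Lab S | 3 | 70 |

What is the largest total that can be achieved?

Highest papers per k$ first: Lab V 21 > Lab P 17 > Lab A 16 > Lab X 5 > Lab S 3.
Lab V: +85 to 85 (cap) → 250 left.
Lab P: +60 to 60 (cap) → 190 left.
Lab A: +95 to 95 (cap) → 95 left.
Give Lab X 50 to hit its cap of 50 → 45 left.
Lab S has room for 70 but only 45 remain, so it gets 45.
Total = 17×60 + 21×85 + 16×95 + 5×50 + 3×45 = 4710.

4710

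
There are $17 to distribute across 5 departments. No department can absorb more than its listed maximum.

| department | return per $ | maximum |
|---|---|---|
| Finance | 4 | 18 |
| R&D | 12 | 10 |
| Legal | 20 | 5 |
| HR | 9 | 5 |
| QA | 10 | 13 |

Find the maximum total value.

240

Order the departments by return per $: Legal 20 > R&D 12 > QA 10 > HR 9 > Finance 4.
Give Legal 5 to hit its cap of 5 ; 12 left.
R&D: +10 to 10 (cap) ; 2 left.
Only 2 left; QA takes them to reach 2.
Total = 12×10 + 20×5 + 10×2 = 240.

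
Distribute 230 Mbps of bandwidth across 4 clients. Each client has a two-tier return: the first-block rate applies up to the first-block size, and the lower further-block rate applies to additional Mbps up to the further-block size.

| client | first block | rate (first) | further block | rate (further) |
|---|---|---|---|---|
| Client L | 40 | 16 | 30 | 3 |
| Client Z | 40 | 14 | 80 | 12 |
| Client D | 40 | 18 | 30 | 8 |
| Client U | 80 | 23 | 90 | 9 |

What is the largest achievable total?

Treat each block as its own option and order by rate: Client U/first 23 > Client D/first 18 > Client L/first 16 > Client Z/first 14 > Client Z/second 12 > Client U/second 9 > Client D/second 8 > Client L/second 3.
Client U/first (23): +80 → 150 left.
Client D first at 18: fill all 40 → 110 left.
Client L/first (16): +40 → 70 left.
Client Z first at 14: fill all 40 → 30 left.
Client Z/second: +30 of 80 at 12; pool empty.
Total = 23×80 + 18×40 + 16×40 + 14×40 + 12×30 = 4120.

4120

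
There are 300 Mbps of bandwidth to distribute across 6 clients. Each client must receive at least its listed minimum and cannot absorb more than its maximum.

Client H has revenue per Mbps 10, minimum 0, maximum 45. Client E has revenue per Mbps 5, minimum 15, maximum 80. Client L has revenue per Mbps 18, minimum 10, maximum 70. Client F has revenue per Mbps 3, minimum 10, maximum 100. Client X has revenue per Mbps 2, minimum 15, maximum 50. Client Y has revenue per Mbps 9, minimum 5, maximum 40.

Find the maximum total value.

2650

Meeting every minimum uses 0+15+10+10+15+5 = 55 Mbps, leaving 245.
Order the clients by revenue per Mbps: Client L 18 > Client H 10 > Client Y 9 > Client E 5 > Client F 3 > Client X 2.
Client L takes 60 more to reach its cap of 70 ; 185 left.
Client H: +45 to 45 (cap) ; 140 left.
Client Y takes 35 more to reach its cap of 40 ; 105 left.
Client E takes 65 more to reach its cap of 80 ; 40 left.
Only 40 left; Client F takes them to reach 50.
Total = 10×45 + 5×80 + 18×70 + 3×50 + 2×15 + 9×40 = 2650.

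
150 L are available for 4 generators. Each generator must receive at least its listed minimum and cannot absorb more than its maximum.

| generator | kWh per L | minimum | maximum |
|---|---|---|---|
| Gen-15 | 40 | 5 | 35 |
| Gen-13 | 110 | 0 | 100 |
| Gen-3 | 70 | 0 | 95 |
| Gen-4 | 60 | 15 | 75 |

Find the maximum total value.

Meeting every minimum uses 5+0+0+15 = 20 L, leaving 130.
Order the generators by kWh per L: Gen-13 110 > Gen-3 70 > Gen-4 60 > Gen-15 40.
Give Gen-13 100 more to hit its cap of 100 → 30 left.
Gen-3: +30 (room for 95) → 30. Pool exhausted.
Total = 40×5 + 110×100 + 70×30 + 60×15 = 14200.

14200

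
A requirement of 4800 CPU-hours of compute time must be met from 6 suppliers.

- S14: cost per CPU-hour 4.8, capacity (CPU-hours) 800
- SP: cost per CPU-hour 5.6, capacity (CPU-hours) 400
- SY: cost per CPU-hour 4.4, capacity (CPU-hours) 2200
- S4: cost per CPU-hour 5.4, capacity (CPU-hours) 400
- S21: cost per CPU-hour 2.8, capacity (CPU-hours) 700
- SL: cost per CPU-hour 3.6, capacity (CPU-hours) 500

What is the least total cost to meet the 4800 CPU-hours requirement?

20560

Cheapest first:
S21 at 2.8: take all 700 CPU-hours — 4100 still needed.
SL (3.6): use full 500 — 3600 CPU-hours to go.
SY (4.4): use full 2200 — 1400 CPU-hours to go.
S14 (4.8): use full 800 — 600 CPU-hours to go.
S4 at 5.4: take all 400 CPU-hours — 200 still needed.
SP (5.6): take the remaining 200 — done.
Cost = 700×2.8 + 500×3.6 + 2200×4.4 + 800×4.8 + 400×5.4 + 200×5.6 = 20560.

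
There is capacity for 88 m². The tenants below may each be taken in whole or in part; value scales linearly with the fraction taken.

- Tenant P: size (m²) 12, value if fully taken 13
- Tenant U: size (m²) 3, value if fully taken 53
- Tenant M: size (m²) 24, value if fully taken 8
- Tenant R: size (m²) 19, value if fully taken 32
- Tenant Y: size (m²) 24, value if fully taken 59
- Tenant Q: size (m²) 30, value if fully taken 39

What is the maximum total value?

196

Best value per unit of size first: Tenant U 53/3≈17.7, Tenant Y 59/24≈2.46, Tenant R 32/19≈1.68, Tenant Q 39/30≈1.3, Tenant P 13/12≈1.08, Tenant M 8/24≈0.333.
Take all of Tenant U (3 m², value 53) ; 85 m² left.
Tenant Y: take in full, 24 m² for value 59 ; 61 left.
Take all of Tenant R (19 m², value 32) ; 42 m² left.
All 30 m² of Tenant Q fit (value 39) ; 12 remain.
Tenant P: take in full, 12 m² for value 13 ; 0 left.
Total value = 196.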